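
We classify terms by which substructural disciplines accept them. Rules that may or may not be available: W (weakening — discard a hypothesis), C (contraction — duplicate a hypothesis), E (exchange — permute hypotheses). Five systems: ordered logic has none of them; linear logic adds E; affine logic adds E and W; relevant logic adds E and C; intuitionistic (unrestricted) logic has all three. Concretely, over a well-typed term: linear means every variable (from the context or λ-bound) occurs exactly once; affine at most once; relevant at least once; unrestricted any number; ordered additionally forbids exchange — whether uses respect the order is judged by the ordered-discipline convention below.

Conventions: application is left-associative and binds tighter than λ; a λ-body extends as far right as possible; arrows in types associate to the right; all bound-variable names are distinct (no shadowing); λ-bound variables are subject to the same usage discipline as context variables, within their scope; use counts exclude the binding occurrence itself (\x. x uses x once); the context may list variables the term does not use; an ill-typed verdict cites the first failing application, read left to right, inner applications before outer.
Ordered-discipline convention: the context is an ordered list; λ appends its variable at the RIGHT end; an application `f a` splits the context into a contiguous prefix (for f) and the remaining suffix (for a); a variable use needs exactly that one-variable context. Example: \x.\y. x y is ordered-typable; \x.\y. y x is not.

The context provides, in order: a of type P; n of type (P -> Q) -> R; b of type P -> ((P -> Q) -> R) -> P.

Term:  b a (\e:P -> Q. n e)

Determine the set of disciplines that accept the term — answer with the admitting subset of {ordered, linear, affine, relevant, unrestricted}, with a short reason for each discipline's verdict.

admitted in: linear, affine, relevant, unrestricted
variable uses: a: 1×; n: 1×; b: 1×; e (λ-bound): 1×
order of uses: b, a, n, e
typing: the term checks, with type P
ordered: ✗ — needs exchange: uses follow b, a, n, e
linear: ✓ — single use per variable (a, n, b, e)
affine: ✓ — no duplicate uses among a, n, b, e
relevant: ✓ — every one of a, n, b, e appears
unrestricted: ✓ — well-typed at P; no restrictions here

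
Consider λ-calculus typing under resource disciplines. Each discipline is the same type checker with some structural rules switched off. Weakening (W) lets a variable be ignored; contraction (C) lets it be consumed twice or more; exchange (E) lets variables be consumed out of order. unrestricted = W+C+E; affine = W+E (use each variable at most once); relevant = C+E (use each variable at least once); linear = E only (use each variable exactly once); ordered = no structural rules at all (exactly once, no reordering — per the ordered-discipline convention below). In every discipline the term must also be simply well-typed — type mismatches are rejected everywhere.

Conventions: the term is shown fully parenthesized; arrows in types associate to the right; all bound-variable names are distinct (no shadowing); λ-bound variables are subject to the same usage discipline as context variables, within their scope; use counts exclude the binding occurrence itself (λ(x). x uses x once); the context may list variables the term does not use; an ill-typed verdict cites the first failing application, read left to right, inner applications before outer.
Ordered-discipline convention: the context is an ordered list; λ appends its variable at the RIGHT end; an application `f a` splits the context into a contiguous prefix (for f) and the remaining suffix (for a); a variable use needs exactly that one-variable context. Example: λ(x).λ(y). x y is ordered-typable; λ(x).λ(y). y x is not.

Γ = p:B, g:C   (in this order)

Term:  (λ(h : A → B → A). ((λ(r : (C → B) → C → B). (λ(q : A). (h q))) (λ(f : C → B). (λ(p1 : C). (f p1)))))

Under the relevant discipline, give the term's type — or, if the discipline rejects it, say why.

not well-typed under relevant — needs weakening: p, g, r unused
variable uses: p: 0×, g: 0×, h (bound): 1×, r (bound): 0×, q (bound): 1×, f (bound): 1×, p1 (bound): 1×
uses in reading order: h, q, f, p1
typing: the term checks, with type (A → B → A) → A → B → A
per-discipline verdicts: ordered ✗ | linear ✗ | affine ✓ | relevant ✗ | unrestricted ✓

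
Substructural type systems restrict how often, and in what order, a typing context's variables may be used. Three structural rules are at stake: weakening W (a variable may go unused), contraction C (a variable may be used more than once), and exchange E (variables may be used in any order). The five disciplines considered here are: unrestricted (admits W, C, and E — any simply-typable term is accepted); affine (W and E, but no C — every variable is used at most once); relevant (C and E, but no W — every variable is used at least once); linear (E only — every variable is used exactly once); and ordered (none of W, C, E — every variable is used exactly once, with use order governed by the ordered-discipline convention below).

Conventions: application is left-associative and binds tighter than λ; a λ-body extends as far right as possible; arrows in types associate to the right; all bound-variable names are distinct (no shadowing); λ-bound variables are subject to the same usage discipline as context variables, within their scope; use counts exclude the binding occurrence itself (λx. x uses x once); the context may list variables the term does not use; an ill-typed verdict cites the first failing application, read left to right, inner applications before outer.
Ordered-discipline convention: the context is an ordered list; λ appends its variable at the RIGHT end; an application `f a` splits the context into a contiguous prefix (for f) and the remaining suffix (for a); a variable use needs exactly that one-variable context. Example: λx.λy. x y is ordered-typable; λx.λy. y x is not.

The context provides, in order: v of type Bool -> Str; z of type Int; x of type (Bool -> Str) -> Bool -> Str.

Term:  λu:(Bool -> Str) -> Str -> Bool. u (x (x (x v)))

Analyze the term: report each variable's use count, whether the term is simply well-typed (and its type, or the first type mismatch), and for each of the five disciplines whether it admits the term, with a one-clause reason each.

use counts: v: 1×; z: 0×; x: 3×; u (λ-bound): 1×
order of uses: u, x, x, x, v
typing: well-typed at ((Bool -> Str) -> Str -> Bool) -> Str -> Bool
ordered: ✗, x ×3 used more than once (contraction); z never used (weakening)
linear: ✗, x ×3 used more than once (contraction); z never used (weakening)
affine: ✗, x ×3 used more than once (contraction)
relevant: ✗, z never used (weakening)
unrestricted: ✓, well-typed at ((Bool -> Str) -> Str -> Bool) -> Str -> Bool; no restrictions here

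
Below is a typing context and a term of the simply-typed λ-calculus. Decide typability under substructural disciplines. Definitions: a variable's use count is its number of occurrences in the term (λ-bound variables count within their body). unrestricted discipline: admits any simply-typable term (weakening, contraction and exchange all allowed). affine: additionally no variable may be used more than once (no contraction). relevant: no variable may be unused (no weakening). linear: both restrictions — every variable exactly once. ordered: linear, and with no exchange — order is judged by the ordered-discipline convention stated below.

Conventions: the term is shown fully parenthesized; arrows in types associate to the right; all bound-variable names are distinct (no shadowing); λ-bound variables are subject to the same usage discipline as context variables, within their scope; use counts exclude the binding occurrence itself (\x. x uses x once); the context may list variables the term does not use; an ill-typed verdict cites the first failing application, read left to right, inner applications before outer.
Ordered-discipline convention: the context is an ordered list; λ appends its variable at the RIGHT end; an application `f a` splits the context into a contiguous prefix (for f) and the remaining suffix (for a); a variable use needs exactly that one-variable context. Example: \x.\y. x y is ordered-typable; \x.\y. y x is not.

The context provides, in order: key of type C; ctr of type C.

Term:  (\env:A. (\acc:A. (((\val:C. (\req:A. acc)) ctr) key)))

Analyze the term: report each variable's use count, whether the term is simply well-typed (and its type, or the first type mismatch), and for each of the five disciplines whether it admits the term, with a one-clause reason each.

usage: key: 1, ctr: 1, env [bound]: 0, acc [bound]: 1, val [bound]: 0, req [bound]: 0
use order (left to right): acc, ctr, key
typing: ill-typed: an application expects A but receives C
ordered: ✗ — a type mismatch blocks all five
linear: ✗ — the type mismatch rejects it
affine: ✗ — not simply typable
relevant: ✗ — fails simple typing
unrestricted: ✗ — a type mismatch blocks all five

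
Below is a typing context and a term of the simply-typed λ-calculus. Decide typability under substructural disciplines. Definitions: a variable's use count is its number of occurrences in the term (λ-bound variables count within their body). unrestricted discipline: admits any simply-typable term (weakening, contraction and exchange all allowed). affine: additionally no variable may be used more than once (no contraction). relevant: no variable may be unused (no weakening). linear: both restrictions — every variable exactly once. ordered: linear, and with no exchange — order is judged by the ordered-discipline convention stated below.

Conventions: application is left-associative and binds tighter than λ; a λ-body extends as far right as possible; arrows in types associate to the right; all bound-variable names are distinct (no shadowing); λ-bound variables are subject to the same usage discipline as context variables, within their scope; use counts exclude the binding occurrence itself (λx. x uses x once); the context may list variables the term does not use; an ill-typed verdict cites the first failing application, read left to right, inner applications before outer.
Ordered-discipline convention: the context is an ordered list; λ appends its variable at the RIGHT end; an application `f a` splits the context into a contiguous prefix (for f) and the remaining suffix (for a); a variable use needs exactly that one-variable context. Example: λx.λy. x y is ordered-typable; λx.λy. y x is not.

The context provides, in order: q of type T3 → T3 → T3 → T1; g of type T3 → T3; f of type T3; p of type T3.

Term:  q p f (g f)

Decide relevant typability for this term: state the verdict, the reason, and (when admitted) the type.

yes — none of q, g, f, p goes unused; term : T1
usage: q: 1; g: 1; f: 2; p: 1
use order (left to right): q, p, f, g, f
typing: ✓ — T1
all disciplines: ordered ✗ | linear ✗ | affine ✗ | relevant ✓ | unrestricted ✓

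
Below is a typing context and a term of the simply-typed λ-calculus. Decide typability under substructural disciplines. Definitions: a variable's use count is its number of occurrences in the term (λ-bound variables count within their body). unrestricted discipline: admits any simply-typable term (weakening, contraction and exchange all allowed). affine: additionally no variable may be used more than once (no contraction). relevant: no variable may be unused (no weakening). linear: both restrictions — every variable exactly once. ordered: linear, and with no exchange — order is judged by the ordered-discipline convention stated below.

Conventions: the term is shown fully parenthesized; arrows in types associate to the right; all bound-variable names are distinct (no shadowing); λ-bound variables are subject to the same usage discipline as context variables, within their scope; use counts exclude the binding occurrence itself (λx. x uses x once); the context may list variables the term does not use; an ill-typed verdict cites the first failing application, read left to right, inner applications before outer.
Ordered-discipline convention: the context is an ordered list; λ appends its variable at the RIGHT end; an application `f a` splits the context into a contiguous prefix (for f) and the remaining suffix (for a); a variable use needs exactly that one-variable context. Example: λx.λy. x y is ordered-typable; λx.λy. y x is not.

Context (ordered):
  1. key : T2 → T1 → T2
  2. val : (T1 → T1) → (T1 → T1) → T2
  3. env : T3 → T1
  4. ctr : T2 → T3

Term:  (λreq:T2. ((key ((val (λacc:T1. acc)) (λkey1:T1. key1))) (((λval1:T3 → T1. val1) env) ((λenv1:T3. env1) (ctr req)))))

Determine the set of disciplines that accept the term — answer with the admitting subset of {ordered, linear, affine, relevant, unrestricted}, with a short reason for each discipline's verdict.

admitted by: ordered, linear, affine, relevant, unrestricted
use counts: key ×1; val ×1; env ×1; ctr ×1; req (bound) ×1; acc (bound) ×1; key1 (bound) ×1; val1 (bound) ×1; env1 (bound) ×1
uses in reading order: key, val, acc, key1, val1, env, env1, ctr, req
typing: well-typed — term : T2 → T2
ordered ✓ (key, val, env, ctr, req, acc, key1, val1, env1: once each, no exchange needed)
linear ✓ (exactly-once usage across key, val, env, ctr, req, acc, key1, val1, env1)
affine ✓ (key, val, env, ctr, req, acc, key1, val1, env1: no repeats, contraction unneeded)
relevant ✓ (key, val, env, ctr, req, acc, key1, val1, env1: all used, weakening unneeded)
unrestricted ✓ (simply typable at T2 → T2; W, C, E all held)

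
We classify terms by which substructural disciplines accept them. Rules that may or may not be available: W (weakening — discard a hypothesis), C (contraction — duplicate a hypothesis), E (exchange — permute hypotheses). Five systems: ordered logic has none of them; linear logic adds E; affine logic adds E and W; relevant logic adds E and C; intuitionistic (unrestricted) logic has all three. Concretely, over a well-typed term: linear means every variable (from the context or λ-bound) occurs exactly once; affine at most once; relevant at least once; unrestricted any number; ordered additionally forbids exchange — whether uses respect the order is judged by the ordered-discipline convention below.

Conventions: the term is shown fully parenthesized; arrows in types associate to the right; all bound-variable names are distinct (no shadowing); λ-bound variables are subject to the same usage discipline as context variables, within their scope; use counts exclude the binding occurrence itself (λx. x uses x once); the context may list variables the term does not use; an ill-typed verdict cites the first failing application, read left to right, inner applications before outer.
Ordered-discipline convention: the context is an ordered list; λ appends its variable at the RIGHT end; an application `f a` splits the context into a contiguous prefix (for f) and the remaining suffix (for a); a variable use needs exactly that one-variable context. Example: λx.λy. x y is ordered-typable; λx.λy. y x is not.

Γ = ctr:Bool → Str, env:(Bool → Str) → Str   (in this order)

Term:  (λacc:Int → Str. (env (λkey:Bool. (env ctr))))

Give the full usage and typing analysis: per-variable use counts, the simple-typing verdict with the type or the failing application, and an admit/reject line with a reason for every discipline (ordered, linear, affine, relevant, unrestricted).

usage: ctr: 1×; env: 2×; acc (λ-bound): 0×; key (λ-bound): 0×
order of uses: env, env, ctr
typing: well-typed — term : (Int → Str) → Str
ordered: ✗, uses contraction: env ×2; unused: acc, key — weakening required
linear: ✗, uses contraction: env ×2; unused: acc, key — weakening required
affine: ✗, uses contraction: env ×2
relevant: ✗, unused: acc, key — weakening required
unrestricted: ✓, well-typed at (Int → Str) → Str; no restrictions here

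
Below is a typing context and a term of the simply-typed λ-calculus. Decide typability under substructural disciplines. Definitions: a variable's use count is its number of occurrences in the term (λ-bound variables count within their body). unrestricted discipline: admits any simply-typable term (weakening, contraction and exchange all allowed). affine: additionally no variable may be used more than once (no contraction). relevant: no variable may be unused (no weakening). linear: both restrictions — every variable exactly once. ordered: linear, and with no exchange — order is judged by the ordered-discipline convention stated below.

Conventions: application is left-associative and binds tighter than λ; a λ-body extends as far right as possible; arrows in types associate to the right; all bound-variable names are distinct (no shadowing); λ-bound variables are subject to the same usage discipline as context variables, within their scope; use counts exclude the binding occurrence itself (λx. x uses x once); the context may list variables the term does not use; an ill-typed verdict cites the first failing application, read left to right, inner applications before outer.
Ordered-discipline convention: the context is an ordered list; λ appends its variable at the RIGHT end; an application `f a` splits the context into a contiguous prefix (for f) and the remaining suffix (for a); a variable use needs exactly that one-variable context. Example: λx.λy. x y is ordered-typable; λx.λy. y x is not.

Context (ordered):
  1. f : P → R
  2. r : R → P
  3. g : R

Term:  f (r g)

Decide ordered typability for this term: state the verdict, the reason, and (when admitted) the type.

yes — one use each (f, r, g); ordered split holds; term : R
usage: f: 1; r: 1; g: 1
left-to-right use order: f, r, g
typing: ✓ — R
across the five disciplines: ordered ✓ | linear ✓ | affine ✓ | relevant ✓ | unrestricted ✓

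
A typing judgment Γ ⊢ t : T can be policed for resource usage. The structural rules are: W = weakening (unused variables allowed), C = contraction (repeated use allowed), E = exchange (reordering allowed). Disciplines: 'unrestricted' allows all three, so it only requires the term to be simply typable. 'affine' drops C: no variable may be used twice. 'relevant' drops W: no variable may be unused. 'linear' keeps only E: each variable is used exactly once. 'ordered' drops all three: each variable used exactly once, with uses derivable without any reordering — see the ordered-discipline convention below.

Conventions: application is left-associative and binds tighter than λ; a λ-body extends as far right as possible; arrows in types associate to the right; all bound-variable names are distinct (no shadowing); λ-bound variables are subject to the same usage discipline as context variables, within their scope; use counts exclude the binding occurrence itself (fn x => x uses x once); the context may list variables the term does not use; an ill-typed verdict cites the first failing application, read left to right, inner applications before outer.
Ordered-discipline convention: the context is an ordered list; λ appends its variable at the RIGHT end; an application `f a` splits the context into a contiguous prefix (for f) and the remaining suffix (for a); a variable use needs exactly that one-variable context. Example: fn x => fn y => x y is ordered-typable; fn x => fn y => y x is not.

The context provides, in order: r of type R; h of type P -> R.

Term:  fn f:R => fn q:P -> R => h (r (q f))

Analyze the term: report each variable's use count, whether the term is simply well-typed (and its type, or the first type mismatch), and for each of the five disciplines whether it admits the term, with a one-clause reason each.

variable uses: r: 1, h: 1, f (λ-bound): 1, q (λ-bound): 1
use order (left to right): h, r, q, f
typing: ill-typed: an argument R mismatches the expected P
ordered ✗ (not simply typable)
linear ✗ (fails simple typing)
affine ✗ (a type mismatch blocks all five)
relevant ✗ (the type mismatch rejects it)
unrestricted ✗ (not simply typable)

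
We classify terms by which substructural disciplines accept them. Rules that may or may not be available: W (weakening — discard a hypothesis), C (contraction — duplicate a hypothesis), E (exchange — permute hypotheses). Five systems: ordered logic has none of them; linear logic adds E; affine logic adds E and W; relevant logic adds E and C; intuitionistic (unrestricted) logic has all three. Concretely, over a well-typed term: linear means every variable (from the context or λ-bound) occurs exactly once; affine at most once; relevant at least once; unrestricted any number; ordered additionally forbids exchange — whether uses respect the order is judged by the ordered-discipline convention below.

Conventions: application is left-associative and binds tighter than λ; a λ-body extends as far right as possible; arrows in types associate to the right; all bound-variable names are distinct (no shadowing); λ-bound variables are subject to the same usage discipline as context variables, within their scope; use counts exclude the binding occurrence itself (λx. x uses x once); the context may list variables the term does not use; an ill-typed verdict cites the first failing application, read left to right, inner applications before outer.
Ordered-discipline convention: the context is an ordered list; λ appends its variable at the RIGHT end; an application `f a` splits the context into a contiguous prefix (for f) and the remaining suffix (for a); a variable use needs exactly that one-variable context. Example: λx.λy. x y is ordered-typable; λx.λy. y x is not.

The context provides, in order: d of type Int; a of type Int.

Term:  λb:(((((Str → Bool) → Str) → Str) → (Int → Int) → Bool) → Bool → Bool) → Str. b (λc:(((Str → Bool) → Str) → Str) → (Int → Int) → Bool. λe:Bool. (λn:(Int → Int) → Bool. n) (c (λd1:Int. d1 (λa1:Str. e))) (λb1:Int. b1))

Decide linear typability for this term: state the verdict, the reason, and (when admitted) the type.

no — a type mismatch blocks all five
usage: d: 0; a: 0; b (λ-bound): 1; c (λ-bound): 1; e (λ-bound): 1; n (λ-bound): 1; d1 (λ-bound): 1; a1 (λ-bound): 0; b1 (λ-bound): 1
uses in reading order: b, n, c, d1, e, b1
typing: ill-typed: applying a non-function (Int)
across the five disciplines: ordered ✗; linear ✗; affine ✗; relevant ✗; unrestricted ✗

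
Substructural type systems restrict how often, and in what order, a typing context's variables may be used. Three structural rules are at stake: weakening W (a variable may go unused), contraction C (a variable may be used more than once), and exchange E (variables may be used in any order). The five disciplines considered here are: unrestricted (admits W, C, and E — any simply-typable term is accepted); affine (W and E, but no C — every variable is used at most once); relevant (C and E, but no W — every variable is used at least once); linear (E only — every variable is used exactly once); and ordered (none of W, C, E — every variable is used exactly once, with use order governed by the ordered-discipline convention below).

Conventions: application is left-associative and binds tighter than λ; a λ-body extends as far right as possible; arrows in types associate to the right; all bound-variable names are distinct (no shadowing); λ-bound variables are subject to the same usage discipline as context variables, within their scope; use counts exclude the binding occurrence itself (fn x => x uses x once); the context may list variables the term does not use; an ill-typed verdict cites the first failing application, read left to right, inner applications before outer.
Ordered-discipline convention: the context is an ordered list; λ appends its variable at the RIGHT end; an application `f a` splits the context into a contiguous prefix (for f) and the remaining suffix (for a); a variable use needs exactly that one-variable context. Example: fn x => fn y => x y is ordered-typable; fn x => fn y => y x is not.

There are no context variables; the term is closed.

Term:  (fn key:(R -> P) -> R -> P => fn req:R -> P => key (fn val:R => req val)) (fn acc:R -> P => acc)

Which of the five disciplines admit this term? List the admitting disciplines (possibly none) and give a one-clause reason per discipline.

admitting disciplines: ordered, linear, affine, relevant, unrestricted
variable uses: key (λ-bound): 1×; req (λ-bound): 1×; val (λ-bound): 1×; acc (λ-bound): 1×
order of uses: key, req, val, acc
typing: well-typed at (R -> P) -> R -> P
ordered ✓ (key, req, val, acc once each; derivable with no W/C/E)
linear ✓ (single use per variable (key, req, val, acc))
affine ✓ (key, req, val, acc: no repeats, contraction unneeded)
relevant ✓ (every one of key, req, val, acc appears)
unrestricted ✓ (typability at (R -> P) -> R -> P is all that's needed)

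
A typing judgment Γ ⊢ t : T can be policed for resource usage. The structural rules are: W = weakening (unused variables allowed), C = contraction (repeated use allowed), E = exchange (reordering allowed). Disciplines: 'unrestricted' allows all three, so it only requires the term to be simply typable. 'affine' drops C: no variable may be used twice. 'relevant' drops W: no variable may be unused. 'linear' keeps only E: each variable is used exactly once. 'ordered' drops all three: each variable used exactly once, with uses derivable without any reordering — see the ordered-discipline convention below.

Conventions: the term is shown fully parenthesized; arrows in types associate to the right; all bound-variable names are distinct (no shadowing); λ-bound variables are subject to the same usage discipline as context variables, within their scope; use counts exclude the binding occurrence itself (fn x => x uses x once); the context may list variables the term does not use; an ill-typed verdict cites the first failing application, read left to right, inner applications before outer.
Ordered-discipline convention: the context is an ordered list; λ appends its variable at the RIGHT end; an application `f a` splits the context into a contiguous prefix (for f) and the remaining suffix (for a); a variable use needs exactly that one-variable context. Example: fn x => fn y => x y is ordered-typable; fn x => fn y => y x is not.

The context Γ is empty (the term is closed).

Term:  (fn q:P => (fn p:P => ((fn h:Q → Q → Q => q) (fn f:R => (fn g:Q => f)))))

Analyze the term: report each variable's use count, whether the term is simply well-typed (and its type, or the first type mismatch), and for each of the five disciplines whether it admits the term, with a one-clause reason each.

usage: q [bound]: 1, p [bound]: 0, h [bound]: 0, f [bound]: 1, g [bound]: 0
left-to-right use order: q, f
typing: ill-typed: an application expects Q → Q → Q but receives R → Q → R
ordered ✗ (not simply typable)
linear ✗ (fails simple typing)
affine ✗ (a type mismatch blocks all five)
relevant ✗ (the type mismatch rejects it)
unrestricted ✗ (not simply typable)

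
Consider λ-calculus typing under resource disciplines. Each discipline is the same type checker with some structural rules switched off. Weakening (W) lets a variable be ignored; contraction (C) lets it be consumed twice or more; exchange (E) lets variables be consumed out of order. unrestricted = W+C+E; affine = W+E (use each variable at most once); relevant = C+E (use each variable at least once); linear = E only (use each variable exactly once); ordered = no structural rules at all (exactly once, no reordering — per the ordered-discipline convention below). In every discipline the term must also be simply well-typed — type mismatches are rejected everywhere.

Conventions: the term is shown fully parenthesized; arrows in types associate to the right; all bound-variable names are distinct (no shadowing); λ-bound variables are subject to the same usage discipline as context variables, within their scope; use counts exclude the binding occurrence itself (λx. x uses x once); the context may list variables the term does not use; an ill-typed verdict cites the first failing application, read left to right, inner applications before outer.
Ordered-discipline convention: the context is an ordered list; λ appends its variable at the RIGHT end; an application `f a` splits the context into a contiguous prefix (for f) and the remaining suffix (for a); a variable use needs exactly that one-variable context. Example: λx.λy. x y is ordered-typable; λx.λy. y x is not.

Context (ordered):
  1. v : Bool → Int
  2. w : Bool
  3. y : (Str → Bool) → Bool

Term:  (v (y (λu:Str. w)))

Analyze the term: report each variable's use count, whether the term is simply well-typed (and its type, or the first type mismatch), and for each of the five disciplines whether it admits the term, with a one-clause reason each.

usage: v: 1; w: 1; y: 1; u (λ-bound): 0
order of uses: v, y, w
typing: well-typed — term : Int
ordered ✗ (unused: u — weakening required)
linear ✗ (unused: u — weakening required)
affine ✓ (none of v, w, y, u used more than once)
relevant ✗ (unused: u — weakening required)
unrestricted ✓ (type-checks (Int) and nothing is barred)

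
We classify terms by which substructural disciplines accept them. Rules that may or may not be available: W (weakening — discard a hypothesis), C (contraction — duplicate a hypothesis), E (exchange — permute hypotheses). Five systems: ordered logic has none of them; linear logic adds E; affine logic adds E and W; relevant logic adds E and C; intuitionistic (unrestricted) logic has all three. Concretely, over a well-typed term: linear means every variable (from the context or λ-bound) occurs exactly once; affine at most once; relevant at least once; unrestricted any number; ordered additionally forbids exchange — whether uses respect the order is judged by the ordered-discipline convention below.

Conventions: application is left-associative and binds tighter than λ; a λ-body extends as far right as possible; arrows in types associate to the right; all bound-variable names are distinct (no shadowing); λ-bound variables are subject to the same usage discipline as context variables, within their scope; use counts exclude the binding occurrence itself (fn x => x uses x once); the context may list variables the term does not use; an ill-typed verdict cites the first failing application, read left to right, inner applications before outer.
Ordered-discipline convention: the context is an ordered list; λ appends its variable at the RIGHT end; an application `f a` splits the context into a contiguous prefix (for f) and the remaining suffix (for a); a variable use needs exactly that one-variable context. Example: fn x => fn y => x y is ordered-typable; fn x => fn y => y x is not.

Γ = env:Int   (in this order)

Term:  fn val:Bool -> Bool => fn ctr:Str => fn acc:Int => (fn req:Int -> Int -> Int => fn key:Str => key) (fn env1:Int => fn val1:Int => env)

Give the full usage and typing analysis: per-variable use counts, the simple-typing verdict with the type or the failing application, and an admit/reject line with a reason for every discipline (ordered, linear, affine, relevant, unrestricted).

variable uses: env: 1×; val (bound): 0×; ctr (bound): 0×; acc (bound): 0×; req (bound): 0×; key (bound): 1×; env1 (bound): 0×; val1 (bound): 0×
uses in reading order: key, env
typing: well-typed at (Bool -> Bool) -> Str -> Int -> Str -> Str
ordered ✗ (needs weakening: val, ctr, acc, req, env1, val1 unused)
linear ✗ (needs weakening: val, ctr, acc, req, env1, val1 unused)
affine ✓ (env, val, ctr, acc, req, key, env1, val1: no repeats, contraction unneeded)
relevant ✗ (needs weakening: val, ctr, acc, req, env1, val1 unused)
unrestricted ✓ (type-checks ((Bool -> Bool) -> Str -> Int -> Str -> Str) and nothing is barred)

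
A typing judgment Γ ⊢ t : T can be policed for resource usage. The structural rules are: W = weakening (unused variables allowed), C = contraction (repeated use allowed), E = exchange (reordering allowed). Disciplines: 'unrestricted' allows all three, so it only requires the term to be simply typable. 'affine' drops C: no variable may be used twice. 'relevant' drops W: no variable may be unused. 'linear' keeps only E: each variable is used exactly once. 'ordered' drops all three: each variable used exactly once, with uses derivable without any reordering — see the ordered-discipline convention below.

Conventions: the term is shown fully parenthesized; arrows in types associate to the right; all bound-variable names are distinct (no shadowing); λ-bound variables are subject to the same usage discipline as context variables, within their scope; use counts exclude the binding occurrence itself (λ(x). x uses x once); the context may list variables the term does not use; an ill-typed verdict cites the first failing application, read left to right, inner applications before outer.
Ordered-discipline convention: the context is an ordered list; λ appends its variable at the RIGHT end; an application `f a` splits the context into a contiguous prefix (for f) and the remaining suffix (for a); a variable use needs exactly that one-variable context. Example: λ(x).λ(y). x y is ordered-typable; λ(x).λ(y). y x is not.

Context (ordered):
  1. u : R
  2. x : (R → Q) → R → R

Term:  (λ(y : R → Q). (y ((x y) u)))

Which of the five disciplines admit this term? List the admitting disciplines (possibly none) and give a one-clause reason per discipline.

accepted by: relevant, unrestricted
variable uses: u ×1, x ×1, y (bound) ×2
use order (left to right): y, x, y, u
typing: ✓ — (R → Q) → Q
ordered: ✗ — repeated use of y ×2
linear: ✗ — repeated use of y ×2
affine: ✗ — repeated use of y ×2
relevant: ✓ — every one of u, x, y appears
unrestricted: ✓ — well-typed at (R → Q) → Q; no restrictions here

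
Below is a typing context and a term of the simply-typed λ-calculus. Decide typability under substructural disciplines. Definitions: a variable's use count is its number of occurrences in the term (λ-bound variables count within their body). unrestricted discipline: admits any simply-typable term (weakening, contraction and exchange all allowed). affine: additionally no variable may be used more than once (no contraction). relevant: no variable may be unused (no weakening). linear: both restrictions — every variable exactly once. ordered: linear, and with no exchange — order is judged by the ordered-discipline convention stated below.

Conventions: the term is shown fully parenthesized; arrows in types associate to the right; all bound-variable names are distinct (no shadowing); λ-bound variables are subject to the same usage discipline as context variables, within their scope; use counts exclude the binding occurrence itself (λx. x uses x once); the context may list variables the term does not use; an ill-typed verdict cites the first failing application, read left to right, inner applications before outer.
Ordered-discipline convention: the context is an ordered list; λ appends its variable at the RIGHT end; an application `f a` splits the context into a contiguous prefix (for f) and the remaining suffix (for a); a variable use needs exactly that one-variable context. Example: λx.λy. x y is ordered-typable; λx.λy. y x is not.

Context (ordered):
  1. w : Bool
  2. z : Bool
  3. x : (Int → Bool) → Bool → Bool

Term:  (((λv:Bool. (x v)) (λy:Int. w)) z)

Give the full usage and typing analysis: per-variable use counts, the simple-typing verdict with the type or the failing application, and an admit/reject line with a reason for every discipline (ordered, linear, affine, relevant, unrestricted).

counts: w: 1×, z: 1×, x: 1×, v (λ-bound): 1×, y (λ-bound): 0×
use order (left to right): x, v, w, z
typing: ill-typed: a function awaiting Int → Bool gets Bool
ordered ✗ (not simply typable)
linear ✗ (fails simple typing)
affine ✗ (a type mismatch blocks all five)
relevant ✗ (the type mismatch rejects it)
unrestricted ✗ (not simply typable)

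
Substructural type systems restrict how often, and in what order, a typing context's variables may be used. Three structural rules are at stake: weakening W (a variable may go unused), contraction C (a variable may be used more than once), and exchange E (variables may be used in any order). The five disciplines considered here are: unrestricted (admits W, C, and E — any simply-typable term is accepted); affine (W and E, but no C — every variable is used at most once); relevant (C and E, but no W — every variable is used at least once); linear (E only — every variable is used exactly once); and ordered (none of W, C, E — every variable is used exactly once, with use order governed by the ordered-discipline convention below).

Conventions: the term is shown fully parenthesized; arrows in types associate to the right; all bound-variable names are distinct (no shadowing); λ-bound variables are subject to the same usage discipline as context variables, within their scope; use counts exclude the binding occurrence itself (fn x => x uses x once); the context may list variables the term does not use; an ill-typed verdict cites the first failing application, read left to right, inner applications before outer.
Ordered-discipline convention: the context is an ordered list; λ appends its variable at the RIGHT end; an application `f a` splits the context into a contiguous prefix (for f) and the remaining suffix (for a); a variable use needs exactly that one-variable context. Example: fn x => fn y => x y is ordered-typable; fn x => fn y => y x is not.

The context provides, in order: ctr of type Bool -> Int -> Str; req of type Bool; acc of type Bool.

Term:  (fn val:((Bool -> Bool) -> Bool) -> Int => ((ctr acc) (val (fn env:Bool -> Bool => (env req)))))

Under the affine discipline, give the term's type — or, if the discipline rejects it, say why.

term : (((Bool -> Bool) -> Bool) -> Int) -> Str
usage: ctr: 1×, req: 1×, acc: 1×, val [bound]: 1×, env [bound]: 1×
left-to-right use order: ctr, acc, val, env, req
typing: the term checks, with type (((Bool -> Bool) -> Bool) -> Int) -> Str
all disciplines: ordered ✗ · linear ✓ · affine ✓ · relevant ✓ · unrestricted ✓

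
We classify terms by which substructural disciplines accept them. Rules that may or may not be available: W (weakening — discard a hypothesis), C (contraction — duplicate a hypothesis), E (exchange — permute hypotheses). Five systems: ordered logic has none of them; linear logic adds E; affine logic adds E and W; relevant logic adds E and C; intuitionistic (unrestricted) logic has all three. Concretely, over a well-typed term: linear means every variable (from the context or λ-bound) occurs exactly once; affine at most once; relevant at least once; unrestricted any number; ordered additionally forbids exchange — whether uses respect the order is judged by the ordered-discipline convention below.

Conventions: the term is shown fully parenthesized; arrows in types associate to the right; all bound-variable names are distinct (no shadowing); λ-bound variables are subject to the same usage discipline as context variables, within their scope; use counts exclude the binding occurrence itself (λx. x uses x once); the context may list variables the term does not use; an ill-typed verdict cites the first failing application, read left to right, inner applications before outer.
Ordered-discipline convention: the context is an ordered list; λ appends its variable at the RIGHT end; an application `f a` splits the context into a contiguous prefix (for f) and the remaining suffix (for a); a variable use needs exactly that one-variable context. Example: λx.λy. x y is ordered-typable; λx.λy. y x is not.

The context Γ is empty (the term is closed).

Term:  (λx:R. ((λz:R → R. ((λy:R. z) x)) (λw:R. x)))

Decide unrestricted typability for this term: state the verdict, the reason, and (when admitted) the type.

yes — well-typed at R → R → R; no restrictions here; term : R → R → R
usage: x (bound): 2×, z (bound): 1×, y (bound): 0×, w (bound): 0×
order of uses: z, x, x
typing: the term checks, with type R → R → R
summary: ordered ✗ | linear ✗ | affine ✗ | relevant ✗ | unrestricted ✓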